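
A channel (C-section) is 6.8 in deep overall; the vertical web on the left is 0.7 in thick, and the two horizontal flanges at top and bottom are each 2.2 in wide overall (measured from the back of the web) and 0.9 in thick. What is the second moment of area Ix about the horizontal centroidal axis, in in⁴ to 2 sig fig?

Ix ≈ 42 in⁴

Split into non-overlapping primitives; take the origin at the lower-left of the bounding box.
Web: 0.7 × 6.8, A = 4.76 in², y = 3.4 in, Ī = 18.34 in⁴.
Top flange (beyond web): 1.5 × 0.9, A = 1.35 in², y = 6.35 in, Ī = 0.09113 in⁴.
Bottom flange (beyond web): 1.5 × 0.9, A = 1.35 in², y = 0.45 in, Ī = 0.09113 in⁴.
By symmetry the centroid is at mid-height, ȳ = 3.4 in.
Transfer each piece to the horizontal centroidal axis using Ī + A·d² with d = y − 3.4:
  web: d = 0 in → contributes +18.34 in⁴
  top flange (beyond web): d = 2.95 in → contributes +11.84 in⁴
  bottom flange (beyond web): d = -2.95 in → contributes +11.84 in⁴
Total I = 42.02 in⁴.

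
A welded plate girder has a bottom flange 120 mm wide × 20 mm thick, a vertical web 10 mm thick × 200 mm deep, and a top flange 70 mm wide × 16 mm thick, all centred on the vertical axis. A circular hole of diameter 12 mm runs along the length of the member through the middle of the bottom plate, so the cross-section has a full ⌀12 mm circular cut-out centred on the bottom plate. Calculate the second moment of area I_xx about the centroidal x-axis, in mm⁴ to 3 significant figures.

I_xx ≈ 4.44 × 10⁷ mm⁴

Split into non-overlapping primitives; take the origin at the lower-left of the bounding box.
Bottom plate: 120 × 20, A = 2 400 mm², y = 10 mm, Ī = 80 000 mm⁴.
Web plate: 10 × 200, A = 2 000 mm², y = 120 mm, Ī = 6 666 667 mm⁴.
Top plate: 70 × 16, A = 1 120 mm², y = 228 mm, Ī = 23 893 mm⁴.
Hole (subtracted): ⌀12, A = 113.1 mm², y = 10 mm, Ī = 1017.9 mm⁴.
Centroid: ȳ = ΣA·y / ΣA = 95.846 mm.
Transfer each piece to the centroidal x-axis using Ī + A·d² with d = y − 95.846:
  bottom plate: d = -85.846 mm → contributes +17 766 812 mm⁴
  web plate: d = 24.154 mm → contributes +7 833 515 mm⁴
  top plate: d = 132.15 mm → contributes +19 584 388 mm⁴
  hole: d = -85.846 mm → contributes −834 489 mm⁴
Total I = 44 350 226 mm⁴.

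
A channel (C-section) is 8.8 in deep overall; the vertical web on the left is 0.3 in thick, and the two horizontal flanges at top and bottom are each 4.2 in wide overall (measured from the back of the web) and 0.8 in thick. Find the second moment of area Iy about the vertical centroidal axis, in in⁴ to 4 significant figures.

Iy ≈ 16.11 in⁴

Treat the section as a set of non-overlapping primitives; coordinates are from the bounding-box lower-left.
Web: 0.3 × 8.8, A = 2.64 in², x = 0.15 in, Ī = 0.0198 in⁴.
Top flange (beyond web): 3.9 × 0.8, A = 3.12 in², x = 2.25 in, Ī = 3.9546 in⁴.
Bottom flange (beyond web): 3.9 × 0.8, A = 3.12 in², x = 2.25 in, Ī = 3.9546 in⁴.
Centroid: x̄ = ΣA·x / ΣA = 1.62568 in.
Transfer each piece to the vertical centroidal axis using Ī + A·d² with d = x − 1.62568:
  web: d = -1.47568 in → contributes +5.76871 in⁴
  top flange (beyond web): d = 0.624324 in → contributes +5.17072 in⁴
  bottom flange (beyond web): d = 0.624324 in → contributes +5.17072 in⁴
Total I = 16.1101 in⁴.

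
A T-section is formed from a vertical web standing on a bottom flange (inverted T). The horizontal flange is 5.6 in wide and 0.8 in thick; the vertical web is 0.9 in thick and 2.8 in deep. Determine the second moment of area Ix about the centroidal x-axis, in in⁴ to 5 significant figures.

Break the section into simple shapes (no overlaps), measuring from the bottom-left corner of the bounding box.
Flange: 5.6 × 0.8, A = 4.48 in², y = 0.4 in, Ī = 0.2389333 in⁴.
Web: 0.9 × 2.8, A = 2.52 in², y = 2.2 in, Ī = 1.6464 in⁴.
Centroid: ȳ = ΣA·y / ΣA = 1.048 in.
Transfer each piece to the centroidal x-axis using Ī + A·d² with d = y − 1.048:
  flange: d = -0.648 in → contributes +2.120103 in⁴
  web: d = 1.152 in → contributes +4.990702 in⁴
Total I = 7.110805 in⁴.

Ix ≈ 7.1108 in⁴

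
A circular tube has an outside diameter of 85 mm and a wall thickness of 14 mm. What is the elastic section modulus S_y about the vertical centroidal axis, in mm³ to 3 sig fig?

Break the section into simple shapes (no overlaps), measuring from the bottom-left corner of the bounding box.
Outer circle: ⌀85, A = 5674.5 mm², x = 42.5 mm, Ī = 2 562 392 mm⁴.
Bore (subtracted): ⌀57, A = 2551.8 mm², x = 42.5 mm, Ī = 518 166 mm⁴.
By symmetry the centroid is at mid-width, x̄ = 42.5 mm.
All pieces are centred on the vertical centroidal axis, so I = ΣĪ (holes subtracted) = 2 044 226 mm⁴.
Extreme fibre distance c = 42.5 mm; S = I/c = 48 099 mm³.

S_y ≈ 4.81 × 10⁴ mm³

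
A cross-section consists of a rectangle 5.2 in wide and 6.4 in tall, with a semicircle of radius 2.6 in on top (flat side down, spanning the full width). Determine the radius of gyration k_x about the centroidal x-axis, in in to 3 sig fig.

Break the section into simple shapes (no overlaps), measuring from the bottom-left corner of the bounding box.
Rectangular body: 5.2 × 6.4, A = 33.28 in², y = 3.2 in, Ī = 113.6 in⁴.
Semicircular cap: semicircle r = 2.6, A = 10.619 in², y = 7.5035 in, Ī = 5.0156 in⁴.
Centroid: ȳ = ΣA·y / ΣA = 4.241 in.
Transfer each piece to the centroidal x-axis using Ī + A·d² with d = y − 4.241:
  rectangular body: d = -1.041 in → contributes +149.66 in⁴
  semicircular cap: d = 3.2625 in → contributes +118.04 in⁴
Total I = 267.7 in⁴.
Radius of gyration: k = √(I/A) = √(267.7 / 43.899) = 2.4694 in.

k_x ≈ 2.47 in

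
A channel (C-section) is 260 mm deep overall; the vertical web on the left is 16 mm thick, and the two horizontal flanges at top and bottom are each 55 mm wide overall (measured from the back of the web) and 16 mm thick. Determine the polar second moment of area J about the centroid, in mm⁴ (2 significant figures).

Break the section into simple shapes (no overlaps), measuring from the bottom-left corner of the bounding box.
Web: 16 × 260, A = 4 160 mm², y = 130 mm, Ī = 23 434 667 mm⁴.
Top flange (beyond web): 39 × 16, A = 624 mm², y = 252 mm, Ī = 13 312 mm⁴.
Bottom flange (beyond web): 39 × 16, A = 624 mm², y = 8 mm, Ī = 13 312 mm⁴.
By symmetry the centroid is at mid-height, ȳ = 130 mm.
Transfer each piece to the centroidal x-axis using Ī + A·d² with d = y − 130:
  web: d = 0 mm → contributes +23 434 667 mm⁴
  top flange (beyond web): d = 122 mm → contributes +9 300 928 mm⁴
  bottom flange (beyond web): d = -122 mm → contributes +9 300 928 mm⁴
Total I = 42 036 523 mm⁴.
For the y-axis: x̄ = 14.35 mm.
Repeating about the centroidal y-axis gives I_y = 972 931 mm⁴.
Polar second moment: J = I_x + I_y = 43 009 453 mm⁴.

J ≈ 4.3 × 10⁷ mm⁴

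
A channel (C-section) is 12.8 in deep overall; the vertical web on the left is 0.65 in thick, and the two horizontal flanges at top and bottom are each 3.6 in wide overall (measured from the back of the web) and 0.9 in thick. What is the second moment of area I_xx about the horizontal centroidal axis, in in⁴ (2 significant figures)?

Split into non-overlapping primitives; take the origin at the lower-left of the bounding box.
Web: 0.65 × 12.8, A = 8.32 in², y = 6.4 in, Ī = 113.6 in⁴.
Top flange (beyond web): 2.95 × 0.9, A = 2.655 in², y = 12.35 in, Ī = 0.1792 in⁴.
Bottom flange (beyond web): 2.95 × 0.9, A = 2.655 in², y = 0.45 in, Ī = 0.1792 in⁴.
By symmetry the centroid is at mid-height, ȳ = 6.4 in.
Transfer each piece to the horizontal centroidal axis using Ī + A·d² with d = y − 6.4:
  web: d = 0 in → contributes +113.6 in⁴
  top flange (beyond web): d = 5.95 in → contributes +94.17 in⁴
  bottom flange (beyond web): d = -5.95 in → contributes +94.17 in⁴
Total I = 301.9 in⁴.

I_xx ≈ 300 in⁴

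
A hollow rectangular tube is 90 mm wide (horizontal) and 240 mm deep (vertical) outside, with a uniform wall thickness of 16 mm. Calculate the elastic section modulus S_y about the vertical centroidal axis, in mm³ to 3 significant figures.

Decompose the section into non-overlapping parts with the origin at the bottom-left of its bounding rectangle.
Outer rectangle: 90 × 240, A = 21 600 mm², x = 45 mm, Ī = 14 580 000 mm⁴.
Inner void (subtracted): 58 × 208, A = 12 064 mm², x = 45 mm, Ī = 3 381 941 mm⁴.
By symmetry the centroid is at mid-width, x̄ = 45 mm.
All pieces are centred on the vertical centroidal axis, so I = ΣĪ (holes subtracted) = 11 198 059 mm⁴.
Extreme fibre distance c = 45 mm; S = I/c = 248 846 mm³.

S_y ≈ 2.49 × 10⁵ mm³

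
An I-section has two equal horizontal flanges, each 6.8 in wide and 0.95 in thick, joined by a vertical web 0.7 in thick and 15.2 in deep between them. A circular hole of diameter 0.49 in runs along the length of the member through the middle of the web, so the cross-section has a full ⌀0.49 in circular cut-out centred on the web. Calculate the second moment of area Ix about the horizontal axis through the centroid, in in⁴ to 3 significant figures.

Ix ≈ 1050 in⁴

Split into non-overlapping primitives; take the origin at the lower-left of the bounding box.
Bottom flange: 6.8 × 0.95, A = 6.46 in², y = 0.475 in, Ī = 0.48585 in⁴.
Web: 0.7 × 15.2, A = 10.64 in², y = 8.55 in, Ī = 204.86 in⁴.
Top flange: 6.8 × 0.95, A = 6.46 in², y = 16.625 in, Ī = 0.48585 in⁴.
Hole (subtracted): ⌀0.49, A = 0.18857 in², y = 8.55 in, Ī = 0.0028298 in⁴.
By symmetry the centroid is at mid-height, ȳ = 8.55 in.
Transfer each piece to the horizontal axis through the centroid using Ī + A·d² with d = y − 8.55:
  bottom flange: d = -8.075 in → contributes +421.71 in⁴
  web: d = 0 in → contributes +204.86 in⁴
  top flange: d = 8.075 in → contributes +421.71 in⁴
  hole: d = 0 in → contributes −0.0028298 in⁴
Total I = 1048.3 in⁴.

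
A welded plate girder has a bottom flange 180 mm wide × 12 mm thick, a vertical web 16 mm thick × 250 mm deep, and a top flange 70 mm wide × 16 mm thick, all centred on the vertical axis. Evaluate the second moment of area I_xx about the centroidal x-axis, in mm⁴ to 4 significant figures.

Treat the section as a set of non-overlapping primitives; coordinates are from the bounding-box lower-left.
Bottom plate: 180 × 12, A = 2 160 mm², y = 6 mm, Ī = 25 920 mm⁴.
Web plate: 16 × 250, A = 4 000 mm², y = 137 mm, Ī = 20 833 333 mm⁴.
Top plate: 70 × 16, A = 1 120 mm², y = 270 mm, Ī = 23893.3 mm⁴.
Centroid: ȳ = ΣA·y / ΣA = 118.593 mm.
Transfer each piece to the centroidal x-axis using Ī + A·d² with d = y − 118.593:
  bottom plate: d = -112.593 mm → contributes +27 408 834 mm⁴
  web plate: d = 18.4066 mm → contributes +22 188 544 mm⁴
  top plate: d = 151.407 mm → contributes +25 698 725 mm⁴
Total I = 75 296 103 mm⁴.

I_xx ≈ 7.530 × 10⁷ mm⁴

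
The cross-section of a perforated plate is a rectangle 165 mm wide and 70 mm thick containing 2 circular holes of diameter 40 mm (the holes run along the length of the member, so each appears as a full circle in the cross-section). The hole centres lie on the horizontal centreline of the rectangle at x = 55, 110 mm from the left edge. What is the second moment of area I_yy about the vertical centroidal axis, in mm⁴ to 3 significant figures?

I_yy ≈ 2.41 × 10⁷ mm⁴

Split into non-overlapping primitives; take the origin at the lower-left of the bounding box.
Plate: 165 × 70, A = 11 550 mm², x = 82.5 mm, Ī = 26 204 063 mm⁴.
Hole 1 (subtracted): ⌀40, A = 1256.6 mm², x = 55 mm, Ī = 125 664 mm⁴.
Hole 2 (subtracted): ⌀40, A = 1256.6 mm², x = 110 mm, Ī = 125 664 mm⁴.
By symmetry the centroid is at mid-width, x̄ = 82.5 mm.
Transfer each piece to the vertical centroidal axis using Ī + A·d² with d = x − 82.5:
  plate: d = 0 mm → contributes +26 204 063 mm⁴
  hole 1: d = -27.5 mm → contributes −1 075 995 mm⁴
  hole 2: d = 27.5 mm → contributes −1 075 995 mm⁴
Total I = 24 052 072 mm⁴.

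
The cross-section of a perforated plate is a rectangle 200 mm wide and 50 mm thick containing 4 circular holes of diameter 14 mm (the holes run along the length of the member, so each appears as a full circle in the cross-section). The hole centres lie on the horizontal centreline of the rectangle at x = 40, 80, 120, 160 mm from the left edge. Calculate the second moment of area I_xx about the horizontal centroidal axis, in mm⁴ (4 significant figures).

Decompose the section into non-overlapping parts with the origin at the bottom-left of its bounding rectangle.
Plate: 200 × 50, A = 10 000 mm², y = 25 mm, Ī = 2 083 333 mm⁴.
Hole 1 (subtracted): ⌀14, A = 153.938 mm², y = 25 mm, Ī = 1885.74 mm⁴.
Hole 2 (subtracted): ⌀14, A = 153.938 mm², y = 25 mm, Ī = 1885.74 mm⁴.
Hole 3 (subtracted): ⌀14, A = 153.938 mm², y = 25 mm, Ī = 1885.74 mm⁴.
Hole 4 (subtracted): ⌀14, A = 153.938 mm², y = 25 mm, Ī = 1885.74 mm⁴.
By symmetry the centroid is at mid-height, ȳ = 25 mm.
All pieces are centred on the horizontal centroidal axis, so I = ΣĪ (holes subtracted) = 2 075 790 mm⁴.

I_xx ≈ 2.076 × 10⁶ mm⁴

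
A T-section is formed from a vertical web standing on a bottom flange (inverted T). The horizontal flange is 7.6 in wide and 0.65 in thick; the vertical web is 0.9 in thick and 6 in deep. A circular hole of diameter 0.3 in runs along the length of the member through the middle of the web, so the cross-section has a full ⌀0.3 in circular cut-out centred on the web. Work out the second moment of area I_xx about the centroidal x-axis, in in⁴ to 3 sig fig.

Treat the section as a set of non-overlapping primitives; coordinates are from the bounding-box lower-left.
Flange: 7.6 × 0.65, A = 4.94 in², y = 0.325 in, Ī = 0.17393 in⁴.
Web: 0.9 × 6, A = 5.4 in², y = 3.65 in, Ī = 16.2 in⁴.
Hole (subtracted): ⌀0.3, A = 0.070686 in², y = 3.65 in, Ī = 0.00039761 in⁴.
Centroid: ȳ = ΣA·y / ΣA = 2.0505 in.
Transfer each piece to the centroidal x-axis using Ī + A·d² with d = y − 2.0505:
  flange: d = -1.7255 in → contributes +14.882 in⁴
  web: d = 1.5995 in → contributes +30.015 in⁴
  hole: d = 1.5995 in → contributes −0.18123 in⁴
Total I = 44.716 in⁴.

I_xx ≈ 44.7 in⁴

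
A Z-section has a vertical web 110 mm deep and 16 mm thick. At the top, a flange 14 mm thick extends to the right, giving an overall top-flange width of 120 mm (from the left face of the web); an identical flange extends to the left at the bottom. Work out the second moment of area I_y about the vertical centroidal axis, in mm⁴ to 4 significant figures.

Break the section into simple shapes (no overlaps), measuring from the bottom-left corner of the bounding box.
Web: 16 × 110, A = 1 760 mm², x = 112 mm, Ī = 37546.7 mm⁴.
Top flange (beyond web): 104 × 14, A = 1 456 mm², x = 172 mm, Ī = 1 312 341 mm⁴.
Bottom flange (beyond web): 104 × 14, A = 1 456 mm², x = 52 mm, Ī = 1 312 341 mm⁴.
Centroid: x̄ = ΣA·x / ΣA = 112 mm.
Transfer each piece to the vertical centroidal axis using Ī + A·d² with d = x − 112:
  web: d = 0 mm → contributes +37546.7 mm⁴
  top flange (beyond web): d = 60 mm → contributes +6 553 941 mm⁴
  bottom flange (beyond web): d = -60 mm → contributes +6 553 941 mm⁴
Total I = 13 145 429 mm⁴.

I_y ≈ 1.315 × 10⁷ mm⁴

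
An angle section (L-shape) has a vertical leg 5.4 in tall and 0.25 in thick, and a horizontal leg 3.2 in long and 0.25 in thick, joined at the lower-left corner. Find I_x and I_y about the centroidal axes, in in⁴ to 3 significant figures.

Split into non-overlapping primitives; take the origin at the lower-left of the bounding box.
Vertical leg: 0.25 × 5.4, A = 1.35 in², y = 2.7 in, Ī = 3.2805 in⁴.
Horizontal leg (remainder): 2.95 × 0.25, A = 0.7375 in², y = 0.125 in, Ī = 0.0038411 in⁴.
Centroid: ȳ = ΣA·y / ΣA = 1.7903 in.
Transfer each piece to the centroidal x-axis using Ī + A·d² with d = y − 1.7903:
  vertical leg: d = 0.90973 in → contributes +4.3978 in⁴
  horizontal leg (remainder): d = -1.6653 in → contributes +2.049 in⁴
Total I = 6.4468 in⁴.
For the y-axis: x̄ = 0.69027 in.
Repeating about the centroidal y-axis gives I_y = 1.7629 in⁴.

I_x ≈ 6.45 in⁴, I_y ≈ 1.76 in⁴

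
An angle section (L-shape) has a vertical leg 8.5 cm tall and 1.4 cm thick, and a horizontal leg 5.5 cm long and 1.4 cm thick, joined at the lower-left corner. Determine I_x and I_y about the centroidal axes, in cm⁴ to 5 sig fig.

Treat the section as a set of non-overlapping primitives; coordinates are from the bounding-box lower-left.
Vertical leg: 1.4 × 8.5, A = 11.9 cm², y = 4.25 cm, Ī = 71.64792 cm⁴.
Horizontal leg (remainder): 4.1 × 1.4, A = 5.74 cm², y = 0.7 cm, Ī = 0.9375333 cm⁴.
Centroid: ȳ = ΣA·y / ΣA = 3.094841 cm.
Transfer each piece to the centroidal x-axis using Ī + A·d² with d = y − 3.094841:
  vertical leg: d = 1.155159 cm → contributes +87.52718 cm⁴
  horizontal leg (remainder): d = -2.394841 cm → contributes +33.85795 cm⁴
Total I = 121.3851 cm⁴.
For the y-axis: x̄ = 1.594841 cm.
Repeating about the centroidal y-axis gives I_y = 39.26813 cm⁴.

I_x ≈ 121.39 cm⁴, I_y ≈ 39.268 cm⁴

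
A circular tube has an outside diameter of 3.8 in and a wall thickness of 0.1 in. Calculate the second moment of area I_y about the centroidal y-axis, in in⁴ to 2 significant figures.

Decompose the section into non-overlapping parts with the origin at the bottom-left of its bounding rectangle.
Outer circle: ⌀3.8, A = 11.34 in², x = 1.9 in, Ī = 10.24 in⁴.
Bore (subtracted): ⌀3.6, A = 10.18 in², x = 1.9 in, Ī = 8.245 in⁴.
By symmetry the centroid is at mid-width, x̄ = 1.9 in.
All pieces are centred on the centroidal y-axis, so I = ΣĪ (holes subtracted) = 1.991 in⁴.

I_y ≈ 2.0 in⁴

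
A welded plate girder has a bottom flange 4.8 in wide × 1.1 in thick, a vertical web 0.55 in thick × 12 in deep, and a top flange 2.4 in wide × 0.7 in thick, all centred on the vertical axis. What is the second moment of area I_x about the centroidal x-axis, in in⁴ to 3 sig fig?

Decompose the section into non-overlapping parts with the origin at the bottom-left of its bounding rectangle.
Bottom plate: 4.8 × 1.1, A = 5.28 in², y = 0.55 in, Ī = 0.5324 in⁴.
Web plate: 0.55 × 12, A = 6.6 in², y = 7.1 in, Ī = 79.2 in⁴.
Top plate: 2.4 × 0.7, A = 1.68 in², y = 13.45 in, Ī = 0.0686 in⁴.
Centroid: ȳ = ΣA·y / ΣA = 5.3363 in.
Transfer each piece to the centroidal x-axis using Ī + A·d² with d = y − 5.3363:
  bottom plate: d = -4.7863 in → contributes +121.49 in⁴
  web plate: d = 1.7637 in → contributes +99.731 in⁴
  top plate: d = 8.1137 in → contributes +110.67 in⁴
Total I = 331.89 in⁴.

I_x ≈ 332 in⁴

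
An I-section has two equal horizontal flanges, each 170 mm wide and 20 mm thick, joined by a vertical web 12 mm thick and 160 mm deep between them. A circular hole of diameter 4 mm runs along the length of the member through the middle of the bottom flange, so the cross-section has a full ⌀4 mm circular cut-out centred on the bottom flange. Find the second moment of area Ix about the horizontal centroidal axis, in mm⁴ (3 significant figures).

Ix ≈ 5.93 × 10⁷ mm⁴

Decompose the section into non-overlapping parts with the origin at the bottom-left of its bounding rectangle.
Bottom flange: 170 × 20, A = 3 400 mm², y = 10 mm, Ī = 113 333 mm⁴.
Web: 12 × 160, A = 1 920 mm², y = 100 mm, Ī = 4 096 000 mm⁴.
Top flange: 170 × 20, A = 3 400 mm², y = 190 mm, Ī = 113 333 mm⁴.
Hole (subtracted): ⌀4, A = 12.566 mm², y = 10 mm, Ī = 12.566 mm⁴.
Centroid: ȳ = ΣA·y / ΣA = 100.13 mm.
Transfer each piece to the horizontal centroidal axis using Ī + A·d² with d = y − 100.13:
  bottom flange: d = -90.13 mm → contributes +27 732 881 mm⁴
  web: d = -0.12989 mm → contributes +4 096 032 mm⁴
  top flange: d = 89.87 mm → contributes +27 573 900 mm⁴
  hole: d = -90.13 mm → contributes −102 094 mm⁴
Total I = 59 300 720 mm⁴.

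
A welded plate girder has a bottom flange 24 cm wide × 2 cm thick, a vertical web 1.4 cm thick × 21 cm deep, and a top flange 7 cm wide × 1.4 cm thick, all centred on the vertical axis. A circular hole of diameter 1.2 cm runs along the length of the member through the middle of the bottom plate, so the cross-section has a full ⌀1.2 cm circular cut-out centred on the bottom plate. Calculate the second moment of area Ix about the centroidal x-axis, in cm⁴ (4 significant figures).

Ix ≈ 6385 cm⁴

Break the section into simple shapes (no overlaps), measuring from the bottom-left corner of the bounding box.
Bottom plate: 24 × 2, A = 48 cm², y = 1 cm, Ī = 16 cm⁴.
Web plate: 1.4 × 21, A = 29.4 cm², y = 12.5 cm, Ī = 1080.45 cm⁴.
Top plate: 7 × 1.4, A = 9.8 cm², y = 23.7 cm, Ī = 1.60067 cm⁴.
Hole (subtracted): ⌀1.2, A = 1.13097 cm², y = 1 cm, Ī = 0.101788 cm⁴.
Centroid: ȳ = ΣA·y / ΣA = 7.51291 cm.
Transfer each piece to the centroidal x-axis using Ī + A·d² with d = y − 7.51291:
  bottom plate: d = -6.51291 cm → contributes +2052.07 cm⁴
  web plate: d = 4.98709 cm → contributes +1811.66 cm⁴
  top plate: d = 16.1871 cm → contributes +2569.41 cm⁴
  hole: d = -6.51291 cm → contributes −48.0754 cm⁴
Total I = 6385.06 cm⁴.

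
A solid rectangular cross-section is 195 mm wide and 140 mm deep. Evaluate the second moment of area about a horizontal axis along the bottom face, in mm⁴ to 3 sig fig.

I_base ≈ 1.78 × 10⁸ mm⁴

The section: 195 × 140, A = 27 300 mm², y = 70 mm, Ī = 44 590 000 mm⁴.
Transfer it to the base of the section using Ī + A·d² with d = y − 0:
  the section: d = 70 mm → contributes +178 360 000 mm⁴
Total I = 178 360 000 mm⁴.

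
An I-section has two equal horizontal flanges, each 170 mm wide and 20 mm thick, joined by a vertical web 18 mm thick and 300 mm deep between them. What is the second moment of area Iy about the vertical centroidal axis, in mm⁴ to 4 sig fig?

Iy ≈ 1.652 × 10⁷ mm⁴

Split into non-overlapping primitives; take the origin at the lower-left of the bounding box.
Bottom flange: 170 × 20, A = 3 400 mm², x = 85 mm, Ī = 8 188 333 mm⁴.
Web: 18 × 300, A = 5 400 mm², x = 85 mm, Ī = 145 800 mm⁴.
Top flange: 170 × 20, A = 3 400 mm², x = 85 mm, Ī = 8 188 333 mm⁴.
By symmetry the centroid is at mid-width, x̄ = 85 mm.
All pieces are centred on the vertical centroidal axis, so I = ΣĪ = 16 522 467 mm⁴.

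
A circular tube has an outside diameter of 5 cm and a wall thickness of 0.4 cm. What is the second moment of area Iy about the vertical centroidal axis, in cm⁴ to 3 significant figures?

Break the section into simple shapes (no overlaps), measuring from the bottom-left corner of the bounding box.
Outer circle: ⌀5, A = 19.635 cm², x = 2.5 cm, Ī = 30.68 cm⁴.
Bore (subtracted): ⌀4.2, A = 13.854 cm², x = 2.5 cm, Ī = 15.275 cm⁴.
By symmetry the centroid is at mid-width, x̄ = 2.5 cm.
All pieces are centred on the vertical centroidal axis, so I = ΣĪ (holes subtracted) = 15.405 cm⁴.

Iy ≈ 15.4 cm⁴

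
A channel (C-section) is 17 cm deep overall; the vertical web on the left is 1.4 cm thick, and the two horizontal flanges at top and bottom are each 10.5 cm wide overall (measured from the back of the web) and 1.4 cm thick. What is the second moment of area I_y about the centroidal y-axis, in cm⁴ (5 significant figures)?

I_y ≈ 518.90 cm⁴

Break the section into simple shapes (no overlaps), measuring from the bottom-left corner of the bounding box.
Web: 1.4 × 17, A = 23.8 cm², x = 0.7 cm, Ī = 3.887333 cm⁴.
Top flange (beyond web): 9.1 × 1.4, A = 12.74 cm², x = 5.95 cm, Ī = 87.91662 cm⁴.
Bottom flange (beyond web): 9.1 × 1.4, A = 12.74 cm², x = 5.95 cm, Ī = 87.91662 cm⁴.
Centroid: x̄ = ΣA·x / ΣA = 3.414489 cm.
Transfer each piece to the centroidal y-axis using Ī + A·d² with d = x − 3.414489:
  web: d = -2.714489 cm → contributes +179.2564 cm⁴
  top flange (beyond web): d = 2.535511 cm → contributes +169.8198 cm⁴
  bottom flange (beyond web): d = 2.535511 cm → contributes +169.8198 cm⁴
Total I = 518.8959 cm⁴.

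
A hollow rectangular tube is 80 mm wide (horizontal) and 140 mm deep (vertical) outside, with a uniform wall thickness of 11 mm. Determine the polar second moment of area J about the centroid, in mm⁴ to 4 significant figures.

J ≈ 1.441 × 10⁷ mm⁴

Break the section into simple shapes (no overlaps), measuring from the bottom-left corner of the bounding box.
Outer rectangle: 80 × 140, A = 11 200 mm², y = 70 mm, Ī = 18 293 333 mm⁴.
Inner void (subtracted): 58 × 118, A = 6 844 mm², y = 70 mm, Ī = 7 941 321 mm⁴.
By symmetry the centroid is at mid-height, ȳ = 70 mm.
All pieces are centred on the centroidal x-axis, so I = ΣĪ (holes subtracted) = 10 352 012 mm⁴.
Repeating about the centroidal y-axis gives I_y = 4 054 732 mm⁴.
Polar second moment: J = I_x + I_y = 14 406 744 mm⁴.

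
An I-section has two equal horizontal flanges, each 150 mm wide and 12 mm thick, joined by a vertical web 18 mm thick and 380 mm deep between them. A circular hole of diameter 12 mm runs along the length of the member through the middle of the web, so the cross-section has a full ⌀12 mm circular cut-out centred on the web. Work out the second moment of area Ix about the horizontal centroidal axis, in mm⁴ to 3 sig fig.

Decompose the section into non-overlapping parts with the origin at the bottom-left of its bounding rectangle.
Bottom flange: 150 × 12, A = 1 800 mm², y = 6 mm, Ī = 21 600 mm⁴.
Web: 18 × 380, A = 6 840 mm², y = 202 mm, Ī = 82 308 000 mm⁴.
Top flange: 150 × 12, A = 1 800 mm², y = 398 mm, Ī = 21 600 mm⁴.
Hole (subtracted): ⌀12, A = 113.1 mm², y = 202 mm, Ī = 1017.9 mm⁴.
By symmetry the centroid is at mid-height, ȳ = 202 mm.
Transfer each piece to the horizontal centroidal axis using Ī + A·d² with d = y − 202:
  bottom flange: d = -196 mm → contributes +69 170 400 mm⁴
  web: d = 0 mm → contributes +82 308 000 mm⁴
  top flange: d = 196 mm → contributes +69 170 400 mm⁴
  hole: d = 0 mm → contributes −1017.9 mm⁴
Total I = 220 647 782 mm⁴.

Ix ≈ 2.21 × 10⁸ mm⁴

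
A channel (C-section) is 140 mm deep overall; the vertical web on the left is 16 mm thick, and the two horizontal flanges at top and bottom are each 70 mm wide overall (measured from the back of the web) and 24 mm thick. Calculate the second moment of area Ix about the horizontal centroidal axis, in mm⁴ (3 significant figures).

Ix ≈ 1.25 × 10⁷ mm⁴

Treat the section as a set of non-overlapping primitives; coordinates are from the bounding-box lower-left.
Web: 16 × 140, A = 2 240 mm², y = 70 mm, Ī = 3 658 667 mm⁴.
Top flange (beyond web): 54 × 24, A = 1 296 mm², y = 128 mm, Ī = 62 208 mm⁴.
Bottom flange (beyond web): 54 × 24, A = 1 296 mm², y = 12 mm, Ī = 62 208 mm⁴.
By symmetry the centroid is at mid-height, ȳ = 70 mm.
Transfer each piece to the horizontal centroidal axis using Ī + A·d² with d = y − 70:
  web: d = 0 mm → contributes +3 658 667 mm⁴
  top flange (beyond web): d = 58 mm → contributes +4 421 952 mm⁴
  bottom flange (beyond web): d = -58 mm → contributes +4 421 952 mm⁴
Total I = 12 502 571 mm⁴.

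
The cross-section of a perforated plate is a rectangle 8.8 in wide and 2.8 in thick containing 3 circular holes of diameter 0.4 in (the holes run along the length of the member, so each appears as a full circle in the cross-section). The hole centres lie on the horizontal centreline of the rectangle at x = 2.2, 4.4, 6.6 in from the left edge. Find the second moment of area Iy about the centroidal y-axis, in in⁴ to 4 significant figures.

Iy ≈ 157.8 in⁴

Break the section into simple shapes (no overlaps), measuring from the bottom-left corner of the bounding box.
Plate: 8.8 × 2.8, A = 24.64 in², x = 4.4 in, Ī = 159.01 in⁴.
Hole 1 (subtracted): ⌀0.4, A = 0.125664 in², x = 2.2 in, Ī = 0.00125664 in⁴.
Hole 2 (subtracted): ⌀0.4, A = 0.125664 in², x = 4.4 in, Ī = 0.00125664 in⁴.
Hole 3 (subtracted): ⌀0.4, A = 0.125664 in², x = 6.6 in, Ī = 0.00125664 in⁴.
By symmetry the centroid is at mid-width, x̄ = 4.4 in.
Transfer each piece to the centroidal y-axis using Ī + A·d² with d = x − 4.4:
  plate: d = 0 in → contributes +159.01 in⁴
  hole 1: d = -2.2 in → contributes −0.609469 in⁴
  hole 2: d = 0 in → contributes −0.00125664 in⁴
  hole 3: d = 2.2 in → contributes −0.609469 in⁴
Total I = 157.79 in⁴.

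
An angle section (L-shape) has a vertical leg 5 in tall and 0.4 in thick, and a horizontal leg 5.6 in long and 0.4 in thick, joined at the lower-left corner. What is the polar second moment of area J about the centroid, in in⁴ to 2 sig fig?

J ≈ 22 in⁴

Split into non-overlapping primitives; take the origin at the lower-left of the bounding box.
Vertical leg: 0.4 × 5, A = 2 in², y = 2.5 in, Ī = 4.167 in⁴.
Horizontal leg (remainder): 5.2 × 0.4, A = 2.08 in², y = 0.2 in, Ī = 0.02773 in⁴.
Centroid: ȳ = ΣA·y / ΣA = 1.327 in.
Transfer each piece to the centroidal x-axis using Ī + A·d² with d = y − 1.327:
  vertical leg: d = 1.173 in → contributes +6.916 in⁴
  horizontal leg (remainder): d = -1.127 in → contributes +2.672 in⁴
Total I = 9.588 in⁴.
For the y-axis: x̄ = 1.627 in.
Repeating about the centroidal y-axis gives I_y = 12.71 in⁴.
Polar second moment: J = I_x + I_y = 22.3 in⁴.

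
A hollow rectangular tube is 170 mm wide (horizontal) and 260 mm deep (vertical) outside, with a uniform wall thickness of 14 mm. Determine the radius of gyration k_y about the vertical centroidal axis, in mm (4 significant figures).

Break the section into simple shapes (no overlaps), measuring from the bottom-left corner of the bounding box.
Outer rectangle: 170 × 260, A = 44 200 mm², x = 85 mm, Ī = 106 448 333 mm⁴.
Inner void (subtracted): 142 × 232, A = 32 944 mm², x = 85 mm, Ī = 55 356 901 mm⁴.
By symmetry the centroid is at mid-width, x̄ = 85 mm.
All pieces are centred on the vertical centroidal axis, so I = ΣĪ (holes subtracted) = 51 091 432 mm⁴.
Radius of gyration: k = √(I/A) = √(51 091 432 / 11 256) = 67.3724 mm.

k_y ≈ 67.37 mm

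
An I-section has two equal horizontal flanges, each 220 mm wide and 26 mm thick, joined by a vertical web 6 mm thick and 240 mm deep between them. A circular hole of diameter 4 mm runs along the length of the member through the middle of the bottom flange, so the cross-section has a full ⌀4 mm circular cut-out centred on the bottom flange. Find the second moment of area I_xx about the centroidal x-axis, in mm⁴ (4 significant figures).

I_xx ≈ 2.097 × 10⁸ mm⁴

Treat the section as a set of non-overlapping primitives; coordinates are from the bounding-box lower-left.
Bottom flange: 220 × 26, A = 5 720 mm², y = 13 mm, Ī = 322 227 mm⁴.
Web: 6 × 240, A = 1 440 mm², y = 146 mm, Ī = 6 912 000 mm⁴.
Top flange: 220 × 26, A = 5 720 mm², y = 279 mm, Ī = 322 227 mm⁴.
Hole (subtracted): ⌀4, A = 12.5664 mm², y = 13 mm, Ī = 12.5664 mm⁴.
Centroid: ȳ = ΣA·y / ΣA = 146.13 mm.
Transfer each piece to the centroidal x-axis using Ī + A·d² with d = y − 146.13:
  bottom flange: d = -133.13 mm → contributes +101 701 031 mm⁴
  web: d = -0.129888 mm → contributes +6 912 024 mm⁴
  top flange: d = 132.87 mm → contributes +101 305 776 mm⁴
  hole: d = -133.13 mm → contributes −222 733 mm⁴
Total I = 209 696 097 mm⁴.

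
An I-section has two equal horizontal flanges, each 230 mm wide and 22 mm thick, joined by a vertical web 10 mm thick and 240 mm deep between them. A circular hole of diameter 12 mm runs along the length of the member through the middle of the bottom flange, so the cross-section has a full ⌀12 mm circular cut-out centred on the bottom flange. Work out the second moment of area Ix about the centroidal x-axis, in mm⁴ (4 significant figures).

Treat the section as a set of non-overlapping primitives; coordinates are from the bounding-box lower-left.
Bottom flange: 230 × 22, A = 5 060 mm², y = 11 mm, Ī = 204 087 mm⁴.
Web: 10 × 240, A = 2 400 mm², y = 142 mm, Ī = 11 520 000 mm⁴.
Top flange: 230 × 22, A = 5 060 mm², y = 273 mm, Ī = 204 087 mm⁴.
Hole (subtracted): ⌀12, A = 113.097 mm², y = 11 mm, Ī = 1017.88 mm⁴.
Centroid: ȳ = ΣA·y / ΣA = 143.194 mm.
Transfer each piece to the centroidal x-axis using Ī + A·d² with d = y − 143.194:
  bottom flange: d = -132.194 mm → contributes +88 629 076 mm⁴
  web: d = -1.19415 mm → contributes +11 523 422 mm⁴
  top flange: d = 129.806 mm → contributes +85 462 849 mm⁴
  hole: d = -132.194 mm → contributes −1 977 427 mm⁴
Total I = 183 637 920 mm⁴.

Ix ≈ 1.836 × 10⁸ mm⁴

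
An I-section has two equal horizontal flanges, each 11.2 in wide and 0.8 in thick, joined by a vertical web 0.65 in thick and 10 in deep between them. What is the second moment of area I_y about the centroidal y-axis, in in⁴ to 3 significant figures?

I_y ≈ 188 in⁴

Break the section into simple shapes (no overlaps), measuring from the bottom-left corner of the bounding box.
Bottom flange: 11.2 × 0.8, A = 8.96 in², x = 5.6 in, Ī = 93.662 in⁴.
Web: 0.65 × 10, A = 6.5 in², x = 5.6 in, Ī = 0.22885 in⁴.
Top flange: 11.2 × 0.8, A = 8.96 in², x = 5.6 in, Ī = 93.662 in⁴.
By symmetry the centroid is at mid-width, x̄ = 5.6 in.
All pieces are centred on the centroidal y-axis, so I = ΣĪ = 187.55 in⁴.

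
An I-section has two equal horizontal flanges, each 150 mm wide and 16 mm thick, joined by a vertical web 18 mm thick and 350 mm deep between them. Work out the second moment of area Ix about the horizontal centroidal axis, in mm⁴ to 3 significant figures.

Ix ≈ 2.25 × 10⁸ mm⁴

Break the section into simple shapes (no overlaps), measuring from the bottom-left corner of the bounding box.
Bottom flange: 150 × 16, A = 2 400 mm², y = 8 mm, Ī = 51 200 mm⁴.
Web: 18 × 350, A = 6 300 mm², y = 191 mm, Ī = 64 312 500 mm⁴.
Top flange: 150 × 16, A = 2 400 mm², y = 374 mm, Ī = 51 200 mm⁴.
By symmetry the centroid is at mid-height, ȳ = 191 mm.
Transfer each piece to the horizontal centroidal axis using Ī + A·d² with d = y − 191:
  bottom flange: d = -183 mm → contributes +80 424 800 mm⁴
  web: d = 0 mm → contributes +64 312 500 mm⁴
  top flange: d = 183 mm → contributes +80 424 800 mm⁴
Total I = 225 162 100 mm⁴.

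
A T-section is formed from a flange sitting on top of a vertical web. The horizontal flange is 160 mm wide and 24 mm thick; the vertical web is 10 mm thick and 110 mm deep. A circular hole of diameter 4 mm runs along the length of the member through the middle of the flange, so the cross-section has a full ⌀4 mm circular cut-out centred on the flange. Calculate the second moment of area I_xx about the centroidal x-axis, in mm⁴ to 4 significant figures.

I_xx ≈ 5.129 × 10⁶ mm⁴

Treat the section as a set of non-overlapping primitives; coordinates are from the bounding-box lower-left.
Flange: 160 × 24, A = 3 840 mm², y = 122 mm, Ī = 184 320 mm⁴.
Web: 10 × 110, A = 1 100 mm², y = 55 mm, Ī = 1 109 167 mm⁴.
Hole (subtracted): ⌀4, A = 12.5664 mm², y = 122 mm, Ī = 12.5664 mm⁴.
Centroid: ȳ = ΣA·y / ΣA = 107.043 mm.
Transfer each piece to the centroidal x-axis using Ī + A·d² with d = y − 107.043:
  flange: d = 14.9571 mm → contributes +1 043 382 mm⁴
  web: d = -52.0429 mm → contributes +4 088 479 mm⁴
  hole: d = 14.9571 mm → contributes −2823.84 mm⁴
Total I = 5 129 038 mm⁴.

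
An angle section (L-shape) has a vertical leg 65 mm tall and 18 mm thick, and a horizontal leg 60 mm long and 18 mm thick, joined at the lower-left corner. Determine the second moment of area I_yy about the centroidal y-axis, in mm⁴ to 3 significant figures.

Break the section into simple shapes (no overlaps), measuring from the bottom-left corner of the bounding box.
Vertical leg: 18 × 65, A = 1 170 mm², x = 9 mm, Ī = 31 590 mm⁴.
Horizontal leg (remainder): 42 × 18, A = 756 mm², x = 39 mm, Ī = 111 132 mm⁴.
Centroid: x̄ = ΣA·x / ΣA = 20.776 mm.
Transfer each piece to the centroidal y-axis using Ī + A·d² with d = x − 20.776:
  vertical leg: d = -11.776 mm → contributes +193 831 mm⁴
  horizontal leg (remainder): d = 18.224 mm → contributes +362 219 mm⁴
Total I = 556 049 mm⁴.

I_yy ≈ 5.56 × 10⁵ mm⁴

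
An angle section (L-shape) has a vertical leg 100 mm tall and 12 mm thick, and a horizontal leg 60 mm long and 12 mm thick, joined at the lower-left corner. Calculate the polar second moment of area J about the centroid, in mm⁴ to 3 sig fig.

Treat the section as a set of non-overlapping primitives; coordinates are from the bounding-box lower-left.
Vertical leg: 12 × 100, A = 1 200 mm², y = 50 mm, Ī = 1 000 000 mm⁴.
Horizontal leg (remainder): 48 × 12, A = 576 mm², y = 6 mm, Ī = 6 912 mm⁴.
Centroid: ȳ = ΣA·y / ΣA = 35.73 mm.
Transfer each piece to the centroidal x-axis using Ī + A·d² with d = y − 35.73:
  vertical leg: d = 14.27 mm → contributes +1 244 369 mm⁴
  horizontal leg (remainder): d = -29.73 mm → contributes +516 014 mm⁴
Total I = 1 760 382 mm⁴.
For the y-axis: x̄ = 15.73 mm.
Repeating about the centroidal y-axis gives I_y = 475 262 mm⁴.
Polar second moment: J = I_x + I_y = 2 235 645 mm⁴.

J ≈ 2.24 × 10⁶ mm⁴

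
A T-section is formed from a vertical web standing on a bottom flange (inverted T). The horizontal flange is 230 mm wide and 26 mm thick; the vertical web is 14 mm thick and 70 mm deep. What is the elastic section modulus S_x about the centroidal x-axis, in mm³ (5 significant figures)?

Split into non-overlapping primitives; take the origin at the lower-left of the bounding box.
Flange: 230 × 26, A = 5 980 mm², y = 13 mm, Ī = 336873.3 mm⁴.
Web: 14 × 70, A = 980 mm², y = 61 mm, Ī = 400166.7 mm⁴.
Centroid: ȳ = ΣA·y / ΣA = 19.75862 mm.
Transfer each piece to the centroidal x-axis using Ī + A·d² with d = y − 19.75862:
  flange: d = -6.758621 mm → contributes +610033.5 mm⁴
  web: d = 41.24138 mm → contributes +2 067 001 mm⁴
Total I = 2 677 034 mm⁴.
Extreme fibre distance c = 76.24138 mm; S = I/c = 35112.62 mm³.

S_x ≈ 3.5113 × 10⁴ mm³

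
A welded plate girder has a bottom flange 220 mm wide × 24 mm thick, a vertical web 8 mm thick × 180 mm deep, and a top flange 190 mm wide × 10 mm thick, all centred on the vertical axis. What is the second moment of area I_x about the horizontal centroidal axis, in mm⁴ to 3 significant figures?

I_x ≈ 6.14 × 10⁷ mm⁴

Decompose the section into non-overlapping parts with the origin at the bottom-left of its bounding rectangle.
Bottom plate: 220 × 24, A = 5 280 mm², y = 12 mm, Ī = 253 440 mm⁴.
Web plate: 8 × 180, A = 1 440 mm², y = 114 mm, Ī = 3 888 000 mm⁴.
Top plate: 190 × 10, A = 1 900 mm², y = 209 mm, Ī = 15 833 mm⁴.
Centroid: ȳ = ΣA·y / ΣA = 72.462 mm.
Transfer each piece to the horizontal centroidal axis using Ī + A·d² with d = y − 72.462:
  bottom plate: d = -60.462 mm → contributes +19 555 109 mm⁴
  web plate: d = 41.538 mm → contributes +6 372 618 mm⁴
  top plate: d = 136.54 mm → contributes +35 436 969 mm⁴
Total I = 61 364 696 mm⁴.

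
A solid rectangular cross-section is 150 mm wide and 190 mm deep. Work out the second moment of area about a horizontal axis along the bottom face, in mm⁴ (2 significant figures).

The section: 150 × 190, A = 28 500 mm², y = 95 mm, Ī = 85 737 500 mm⁴.
Transfer it to a horizontal axis along the bottom face using Ī + A·d² with d = y − 0:
  the section: d = 95 mm → contributes +342 950 000 mm⁴
Total I = 342 950 000 mm⁴.

I_base ≈ 3.4 × 10⁸ mm⁴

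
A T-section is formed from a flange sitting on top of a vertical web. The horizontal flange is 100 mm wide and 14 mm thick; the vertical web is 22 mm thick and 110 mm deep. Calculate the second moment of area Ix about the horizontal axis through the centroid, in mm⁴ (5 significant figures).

Ix ≈ 5.8723 × 10⁶ mm⁴

Break the section into simple shapes (no overlaps), measuring from the bottom-left corner of the bounding box.
Flange: 100 × 14, A = 1 400 mm², y = 117 mm, Ī = 22866.67 mm⁴.
Web: 22 × 110, A = 2 420 mm², y = 55 mm, Ī = 2 440 167 mm⁴.
Centroid: ȳ = ΣA·y / ΣA = 77.72251 mm.
Transfer each piece to the horizontal axis through the centroid using Ī + A·d² with d = y − 77.72251:
  flange: d = 39.27749 mm → contributes +2 182 676 mm⁴
  web: d = -22.72251 mm → contributes +3 689 643 mm⁴
Total I = 5 872 319 mm⁴.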